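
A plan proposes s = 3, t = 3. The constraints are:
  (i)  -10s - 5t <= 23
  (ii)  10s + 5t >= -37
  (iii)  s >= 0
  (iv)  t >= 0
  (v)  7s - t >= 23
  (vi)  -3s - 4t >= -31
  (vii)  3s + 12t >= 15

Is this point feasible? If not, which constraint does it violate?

Constraint (v): 7s - t = 18, which is not ≥ 23. All other constraints are satisfied.

not feasible — violates (v)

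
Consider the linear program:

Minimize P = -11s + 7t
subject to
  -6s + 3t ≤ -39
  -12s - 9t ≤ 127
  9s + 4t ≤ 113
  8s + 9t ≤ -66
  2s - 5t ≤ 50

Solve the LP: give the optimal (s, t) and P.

At the optimal vertex, 8s + 9t = -66 and 2s - 5t = 50.
Solving simultaneously gives s = 60/29, t = -266/29.

s = 60/29, t = -266/29, minimum P = -2522/29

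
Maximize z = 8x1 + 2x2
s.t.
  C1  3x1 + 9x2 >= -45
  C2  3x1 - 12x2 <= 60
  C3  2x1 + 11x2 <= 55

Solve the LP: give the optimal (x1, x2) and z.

Extreme points and z = 8x1 + 2x2:
  (0, -5) → z = -10
  (-66, 17) → z = -494
  (440/19, 15/19) → z = 3550/19

x1 = 440/19, x2 = 15/19, maximum z = 3550/19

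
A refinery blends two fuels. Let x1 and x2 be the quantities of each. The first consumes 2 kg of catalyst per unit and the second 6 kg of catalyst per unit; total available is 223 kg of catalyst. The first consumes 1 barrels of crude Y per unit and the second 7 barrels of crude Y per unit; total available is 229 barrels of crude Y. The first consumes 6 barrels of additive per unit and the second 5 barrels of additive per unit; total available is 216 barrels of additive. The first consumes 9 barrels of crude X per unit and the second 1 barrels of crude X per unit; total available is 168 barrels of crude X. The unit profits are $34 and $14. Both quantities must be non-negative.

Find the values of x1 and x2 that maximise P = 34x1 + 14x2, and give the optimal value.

x1 = 16, x2 = 24, maximum P = 880

Vertices and P = 34x1 + 14x2:
  (0, 0) → P = 0
  (0, 229/7) → P = 458
  (56/3, 0) → P = 1904/3
  (367/37, 1158/37) → P = 28690/37
  (16, 24) → P = 880

The binding constraints are 6x1 + 5x2 = 216 and 9x1 + x2 = 168.
Solving simultaneously gives x1 = 16, x2 = 24.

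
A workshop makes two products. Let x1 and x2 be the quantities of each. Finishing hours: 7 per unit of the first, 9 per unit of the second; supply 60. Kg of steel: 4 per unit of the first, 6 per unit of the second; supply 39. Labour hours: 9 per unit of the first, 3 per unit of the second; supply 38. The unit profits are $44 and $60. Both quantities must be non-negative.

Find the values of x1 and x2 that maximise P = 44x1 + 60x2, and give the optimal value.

x1 = 3/2, x2 = 11/2, maximum P = 396

Vertices and P = 44x1 + 60x2:
  (0, 0) → P = 0
  (0, 13/2) → P = 390
  (38/9, 0) → P = 1672/9
  (3/2, 11/2) → P = 396
  (27/10, 137/30) → P = 1964/5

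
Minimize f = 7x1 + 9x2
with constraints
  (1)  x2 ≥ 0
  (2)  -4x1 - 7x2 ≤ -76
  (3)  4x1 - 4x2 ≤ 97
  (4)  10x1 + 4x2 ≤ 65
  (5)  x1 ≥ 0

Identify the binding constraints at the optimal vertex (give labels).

(2) and (5)

Vertices and f = 7x1 + 9x2:
  (151/54, 250/27) → f = 5557/54
  (0, 76/7) → f = 684/7
  (0, 65/4) → f = 585/4

The minimum is at (0, 76/7). Substituting into each constraint, equality holds for (2) and (5); the remaining constraints have slack.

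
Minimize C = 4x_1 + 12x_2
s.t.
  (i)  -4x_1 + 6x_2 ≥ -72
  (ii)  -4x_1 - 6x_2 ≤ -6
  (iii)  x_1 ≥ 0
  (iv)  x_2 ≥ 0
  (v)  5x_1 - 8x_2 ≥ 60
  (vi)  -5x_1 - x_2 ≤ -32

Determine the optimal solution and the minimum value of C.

Vertices and C = 4x_1 + 12x_2:
  (18, 0) → C = 72
  (108, 60) → C = 1152
  (12, 0) → C = 48

The binding constraints are x_2 = 0 and 5x_1 - 8x_2 = 60.
Solving simultaneously gives x_1 = 12, x_2 = 0.

x_1 = 12, x_2 = 0, minimum C = 48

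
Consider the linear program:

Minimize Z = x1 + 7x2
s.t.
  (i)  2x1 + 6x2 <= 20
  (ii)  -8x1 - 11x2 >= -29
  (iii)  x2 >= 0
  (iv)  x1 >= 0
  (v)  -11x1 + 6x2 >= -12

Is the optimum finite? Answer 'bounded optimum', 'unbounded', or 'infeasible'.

bounded optimum

Vertices and Z = x1 + 7x2:
  (0, 29/11) → Z = 203/11
  (306/169, 223/169) → Z = 1867/169
  (0, 0) → Z = 0
  (12/11, 0) → Z = 12/11
The feasible region has finitely many vertices and no improving ray; the minimum is 0 at (0, 0).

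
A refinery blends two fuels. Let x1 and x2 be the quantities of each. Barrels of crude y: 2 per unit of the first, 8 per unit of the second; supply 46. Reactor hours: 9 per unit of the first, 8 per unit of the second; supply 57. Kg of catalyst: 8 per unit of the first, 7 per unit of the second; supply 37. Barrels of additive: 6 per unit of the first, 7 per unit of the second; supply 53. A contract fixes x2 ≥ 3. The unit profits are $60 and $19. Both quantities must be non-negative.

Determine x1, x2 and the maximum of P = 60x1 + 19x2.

x1 = 2, x2 = 3, maximum P = 177

Vertices and P = 60x1 + 19x2:
  (0, 37/7) → P = 703/7
  (0, 3) → P = 57
  (2, 3) → P = 177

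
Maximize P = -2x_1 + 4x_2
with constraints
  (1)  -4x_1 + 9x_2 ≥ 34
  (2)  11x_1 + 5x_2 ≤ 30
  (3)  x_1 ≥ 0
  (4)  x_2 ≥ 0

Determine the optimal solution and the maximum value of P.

x_1 = 0, x_2 = 6, maximum P = 24

The binding constraints are 11x_1 + 5x_2 = 30 and x_1 = 0.
Solving simultaneously gives x_1 = 0, x_2 = 6.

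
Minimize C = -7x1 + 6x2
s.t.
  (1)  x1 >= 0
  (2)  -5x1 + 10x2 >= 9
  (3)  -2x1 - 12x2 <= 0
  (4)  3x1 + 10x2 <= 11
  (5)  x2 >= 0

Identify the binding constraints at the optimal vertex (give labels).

(2) and (4)

Extreme points and C = -7x1 + 6x2:
  (0, 9/10) → C = 27/5
  (0, 11/10) → C = 33/5
  (1/4, 41/40) → C = 22/5

The minimum is at (1/4, 41/40). Substituting into each constraint, equality holds for (2) and (4); the remaining constraints have slack.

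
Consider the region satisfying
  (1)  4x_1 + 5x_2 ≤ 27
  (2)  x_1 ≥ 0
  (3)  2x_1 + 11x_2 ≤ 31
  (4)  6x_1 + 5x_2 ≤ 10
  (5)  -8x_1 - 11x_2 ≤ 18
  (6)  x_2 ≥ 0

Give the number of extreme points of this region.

The feasible vertices (each the meet of two boundaries and inside every other half-plane) are:
  (0, 2)
  (0, 0)
  (5/3, 0)

3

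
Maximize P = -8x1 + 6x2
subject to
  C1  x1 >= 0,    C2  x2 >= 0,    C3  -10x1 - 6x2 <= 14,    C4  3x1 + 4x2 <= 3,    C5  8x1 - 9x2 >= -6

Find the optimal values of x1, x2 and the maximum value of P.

x1 = 0, x2 = 2/3, maximum P = 4

Corner points and P = -8x1 + 6x2:
  (0, 0) → P = 0
  (0, 2/3) → P = 4
  (1, 0) → P = -8
  (3/59, 42/59) → P = 228/59

At the optimal vertex, x1 = 0 and 8x1 - 9x2 = -6.
Solving simultaneously gives x1 = 0, x2 = 2/3.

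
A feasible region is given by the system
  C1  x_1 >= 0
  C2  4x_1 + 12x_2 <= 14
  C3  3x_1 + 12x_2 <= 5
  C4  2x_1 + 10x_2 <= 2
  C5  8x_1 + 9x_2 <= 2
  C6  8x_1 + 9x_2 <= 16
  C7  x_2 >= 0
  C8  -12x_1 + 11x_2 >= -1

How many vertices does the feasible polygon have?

Intersecting each pair of boundary lines and keeping only the points that satisfy every inequality leaves:
  (0, 1/5)
  (0, 0)
  (1/31, 6/31)
  (31/196, 4/49)
  (1/12, 0)

5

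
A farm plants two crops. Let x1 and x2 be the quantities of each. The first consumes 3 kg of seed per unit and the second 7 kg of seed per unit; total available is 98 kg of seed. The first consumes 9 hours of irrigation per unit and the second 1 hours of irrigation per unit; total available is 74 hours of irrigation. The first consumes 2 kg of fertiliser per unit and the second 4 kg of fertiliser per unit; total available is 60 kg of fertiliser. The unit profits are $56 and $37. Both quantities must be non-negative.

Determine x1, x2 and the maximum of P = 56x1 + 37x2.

x1 = 7, x2 = 11, maximum P = 799

Corner points and P = 56x1 + 37x2:
  (0, 0) → P = 0
  (0, 14) → P = 518
  (74/9, 0) → P = 4144/9
  (7, 11) → P = 799

At the optimal vertex, 3x1 + 7x2 = 98 and 9x1 + x2 = 74.
Solving simultaneously gives x1 = 7, x2 = 11.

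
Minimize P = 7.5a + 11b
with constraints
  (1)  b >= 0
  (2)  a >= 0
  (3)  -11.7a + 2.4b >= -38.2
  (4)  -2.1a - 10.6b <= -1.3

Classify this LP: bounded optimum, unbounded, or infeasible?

bounded optimum

Vertices and P = 7.5a + 11b:
  (382/117, 0) → P = 955/39
  (13/21, 0) → P = 65/14
  (0, 13/106) → P = 143/106
The feasible region has finitely many vertices and no improving ray; the minimum is 143/106 at (0, 13/106).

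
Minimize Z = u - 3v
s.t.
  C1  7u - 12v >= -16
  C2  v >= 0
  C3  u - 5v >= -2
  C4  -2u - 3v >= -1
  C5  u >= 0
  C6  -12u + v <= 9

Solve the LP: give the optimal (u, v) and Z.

Extreme points and Z = u - 3v:
  (1/2, 0) → Z = 1/2
  (0, 0) → Z = 0
  (0, 1/3) → Z = -1

The optimum lies where -2u - 3v = -1 and u = 0.
Solving simultaneously gives u = 0, v = 1/3.

u = 0, v = 1/3, minimum Z = -1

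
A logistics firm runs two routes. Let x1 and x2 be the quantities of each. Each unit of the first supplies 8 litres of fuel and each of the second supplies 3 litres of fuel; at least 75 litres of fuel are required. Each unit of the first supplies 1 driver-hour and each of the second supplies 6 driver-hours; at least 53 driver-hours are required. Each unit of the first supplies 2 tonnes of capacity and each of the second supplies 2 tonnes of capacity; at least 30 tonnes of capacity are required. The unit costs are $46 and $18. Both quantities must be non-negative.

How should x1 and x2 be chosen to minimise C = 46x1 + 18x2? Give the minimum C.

x1 = 6, x2 = 9, minimum C = 438

Vertices and C = 46x1 + 18x2:
  (0, 25) → C = 450
  (53, 0) → C = 2438
  (6, 9) → C = 438
  (37/5, 38/5) → C = 2386/5
The feasible region is unbounded (it extends along (0, 1), (1, 0)), but C strictly increases along every unbounded feasible direction, so there is no improving ray and the minimum is attained at a vertex.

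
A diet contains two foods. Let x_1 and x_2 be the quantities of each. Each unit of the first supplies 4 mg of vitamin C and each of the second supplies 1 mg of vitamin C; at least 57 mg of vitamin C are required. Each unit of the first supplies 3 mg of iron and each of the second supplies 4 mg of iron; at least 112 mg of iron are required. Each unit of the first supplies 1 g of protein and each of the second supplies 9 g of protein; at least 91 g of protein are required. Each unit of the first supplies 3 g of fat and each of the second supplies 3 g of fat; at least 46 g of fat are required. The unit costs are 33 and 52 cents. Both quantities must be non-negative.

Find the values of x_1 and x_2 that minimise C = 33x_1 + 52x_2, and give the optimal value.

x_1 = 28, x_2 = 7, minimum C = 1288

Corner points and C = 33x_1 + 52x_2:
  (0, 57) → C = 2964
  (91, 0) → C = 3003
  (116/13, 277/13) → C = 18232/13
  (28, 7) → C = 1288
The feasible region is unbounded (it extends along (0, 1), (1, 0)), but C strictly increases along every unbounded feasible direction, so there is no improving ray and the minimum is attained at a vertex.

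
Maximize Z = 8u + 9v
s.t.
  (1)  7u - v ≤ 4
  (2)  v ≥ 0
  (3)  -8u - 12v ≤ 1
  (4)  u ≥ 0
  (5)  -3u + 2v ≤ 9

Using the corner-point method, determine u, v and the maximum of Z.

At the optimal vertex, 7u - v = 4 and -3u + 2v = 9.
Solving simultaneously gives u = 17/11, v = 75/11.

u = 17/11, v = 75/11, maximum Z = 811/11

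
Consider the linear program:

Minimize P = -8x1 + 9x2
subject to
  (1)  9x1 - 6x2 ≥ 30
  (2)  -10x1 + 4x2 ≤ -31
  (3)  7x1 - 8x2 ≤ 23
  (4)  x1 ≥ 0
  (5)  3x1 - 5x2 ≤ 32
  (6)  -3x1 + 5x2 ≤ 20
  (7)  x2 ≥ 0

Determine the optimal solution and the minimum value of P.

Feasible corners and P = -8x1 + 9x2:
  (17/5, 1/10) → P = -263/10
  (10, 10) → P = 10
  (25, 19) → P = -29

The binding constraints are 7x1 - 8x2 = 23 and -3x1 + 5x2 = 20.
Solving simultaneously gives x1 = 25, x2 = 19.

x1 = 25, x2 = 19, minimum P = -29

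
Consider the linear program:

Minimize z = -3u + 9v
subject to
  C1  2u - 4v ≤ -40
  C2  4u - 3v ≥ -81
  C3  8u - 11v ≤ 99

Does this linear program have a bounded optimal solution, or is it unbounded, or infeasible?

Extreme points and z = -3u + 9v:
  (-102/5, -1/5) → z = 297/5
  (418/5, 259/5) → z = 1077/5
The feasible region has finitely many vertices and no improving ray; the minimum is 297/5 at (-102/5, -1/5).

bounded optimum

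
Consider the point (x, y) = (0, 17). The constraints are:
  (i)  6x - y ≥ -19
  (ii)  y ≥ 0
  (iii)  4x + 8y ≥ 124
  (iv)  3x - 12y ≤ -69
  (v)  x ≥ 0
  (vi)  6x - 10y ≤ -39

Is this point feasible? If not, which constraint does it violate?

feasible

(i): -17 ≥ -19 ✓
(ii): 17 ≥ 0 ✓
(iii): 136 ≥ 124 ✓
(iv): -204 ≤ -69 ✓
(v): 0 ≥ 0 ✓
(vi): -170 ≤ -39 ✓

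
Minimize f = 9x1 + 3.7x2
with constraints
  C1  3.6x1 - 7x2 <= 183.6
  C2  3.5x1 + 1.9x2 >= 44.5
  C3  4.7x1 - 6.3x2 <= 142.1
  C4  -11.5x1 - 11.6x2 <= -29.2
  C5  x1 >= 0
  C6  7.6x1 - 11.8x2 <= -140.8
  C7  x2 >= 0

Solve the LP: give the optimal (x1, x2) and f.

x1 = 0, x2 = 445/19, minimum f = 3293/38

Corner points and f = 9x1 + 3.7x2:
  (0, 445/19) → f = 3293/38
  (4293/929, 13850/929) → f = 89882/929
  (128191/379, 87086/379) → f = 7379686/1895
The feasible region is unbounded (it extends along (0, 1), (63, 47)), but f strictly increases along every unbounded feasible direction, so there is no improving ray and the minimum is attained at a vertex.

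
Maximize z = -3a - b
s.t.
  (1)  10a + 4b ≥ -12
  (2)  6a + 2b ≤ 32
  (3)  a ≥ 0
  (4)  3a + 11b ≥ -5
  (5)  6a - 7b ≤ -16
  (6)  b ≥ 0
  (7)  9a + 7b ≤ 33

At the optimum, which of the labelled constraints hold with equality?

Vertices and z = -3a - b:
  (0, 16/7) → z = -16/7
  (0, 33/7) → z = -33/7
  (17/15, 114/35) → z = -233/35

The maximum is at (0, 16/7). Substituting into each constraint, equality holds for (3) and (5); the remaining constraints have slack.

(3) and (5)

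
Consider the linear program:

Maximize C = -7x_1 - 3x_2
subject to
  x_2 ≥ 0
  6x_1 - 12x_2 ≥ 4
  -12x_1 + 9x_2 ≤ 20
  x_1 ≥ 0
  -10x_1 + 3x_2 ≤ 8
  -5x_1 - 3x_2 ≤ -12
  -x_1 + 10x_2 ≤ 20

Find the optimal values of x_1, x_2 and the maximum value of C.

Extreme points and C = -7x_1 - 3x_2:
  (12/5, 0) → C = -84/5
  (2, 2/3) → C = -16
  (35/6, 31/12) → C = -583/12
The feasible region is unbounded (it extends along (10, 1), (1, 0)), but C strictly decreases along every unbounded feasible direction, so there is no improving ray and the maximum is attained at a vertex.

x_1 = 2, x_2 = 2/3, maximum C = -16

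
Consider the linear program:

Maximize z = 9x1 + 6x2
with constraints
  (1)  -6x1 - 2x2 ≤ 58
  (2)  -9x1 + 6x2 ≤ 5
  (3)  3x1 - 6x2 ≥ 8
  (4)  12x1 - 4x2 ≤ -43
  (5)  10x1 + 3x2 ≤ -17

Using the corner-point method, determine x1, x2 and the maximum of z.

x1 = -119/18, x2 = -109/12, maximum z = -114

Feasible corners and z = 9x1 + 6x2:
  (-179/27, -82/9) → z = -343/3
  (-53/8, -73/8) → z = -915/8
  (-119/18, -109/12) → z = -114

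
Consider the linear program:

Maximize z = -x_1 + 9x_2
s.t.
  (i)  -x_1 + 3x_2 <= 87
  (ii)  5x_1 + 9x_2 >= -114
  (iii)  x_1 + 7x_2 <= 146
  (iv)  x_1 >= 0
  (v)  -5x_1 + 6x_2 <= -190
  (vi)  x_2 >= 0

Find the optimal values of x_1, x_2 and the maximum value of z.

x_1 = 2206/41, x_2 = 540/41, maximum z = 2654/41

Extreme points and z = -x_1 + 9x_2:
  (2206/41, 540/41) → z = 2654/41
  (146, 0) → z = -146
  (38, 0) → z = -38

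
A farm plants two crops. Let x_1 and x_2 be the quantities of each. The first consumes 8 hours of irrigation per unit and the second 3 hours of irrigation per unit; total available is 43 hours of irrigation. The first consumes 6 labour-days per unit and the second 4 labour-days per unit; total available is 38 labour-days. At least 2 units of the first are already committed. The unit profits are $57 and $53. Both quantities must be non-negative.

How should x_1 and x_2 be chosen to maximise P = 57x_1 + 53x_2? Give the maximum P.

x_1 = 2, x_2 = 13/2, maximum P = 917/2

Extreme points and P = 57x_1 + 53x_2:
  (43/8, 0) → P = 2451/8
  (2, 0) → P = 114
  (29/7, 23/7) → P = 2872/7
  (2, 13/2) → P = 917/2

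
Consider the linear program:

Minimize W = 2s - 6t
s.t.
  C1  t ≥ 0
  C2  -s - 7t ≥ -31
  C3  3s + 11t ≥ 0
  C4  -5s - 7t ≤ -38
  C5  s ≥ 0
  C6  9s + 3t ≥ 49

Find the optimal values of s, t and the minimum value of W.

s = 25/6, t = 23/6, minimum W = -44/3

Corner points and W = 2s - 6t:
  (31, 0) → W = 62
  (38/5, 0) → W = 76/5
  (25/6, 23/6) → W = -44/3
  (229/48, 97/48) → W = -31/12

The binding constraints are -s - 7t = -31 and 9s + 3t = 49.
Solving simultaneously gives s = 25/6, t = 23/6.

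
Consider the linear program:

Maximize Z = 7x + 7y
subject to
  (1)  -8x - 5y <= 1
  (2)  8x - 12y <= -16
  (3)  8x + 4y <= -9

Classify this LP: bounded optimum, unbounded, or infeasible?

unbounded

From the feasible point (-41/8, 8), moving in the direction (-5, 8) keeps every constraint satisfied while Z increases without bound.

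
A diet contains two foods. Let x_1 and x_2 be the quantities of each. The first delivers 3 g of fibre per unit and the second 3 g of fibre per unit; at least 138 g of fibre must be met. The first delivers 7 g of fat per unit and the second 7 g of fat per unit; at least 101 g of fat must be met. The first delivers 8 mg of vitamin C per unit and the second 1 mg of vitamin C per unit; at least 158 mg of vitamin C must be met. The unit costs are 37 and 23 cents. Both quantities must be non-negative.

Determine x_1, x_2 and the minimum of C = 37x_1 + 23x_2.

x_1 = 16, x_2 = 30, minimum C = 1282

Feasible corners and C = 37x_1 + 23x_2:
  (0, 158) → C = 3634
  (46, 0) → C = 1702
  (16, 30) → C = 1282
The feasible region is unbounded (it extends along (0, 1), (1, 0)), but C strictly increases along every unbounded feasible direction, so there is no improving ray and the minimum is attained at a vertex.

The optimum lies where 3x_1 + 3x_2 = 138 and 8x_1 + x_2 = 158.
Solving simultaneously gives x_1 = 16, x_2 = 30.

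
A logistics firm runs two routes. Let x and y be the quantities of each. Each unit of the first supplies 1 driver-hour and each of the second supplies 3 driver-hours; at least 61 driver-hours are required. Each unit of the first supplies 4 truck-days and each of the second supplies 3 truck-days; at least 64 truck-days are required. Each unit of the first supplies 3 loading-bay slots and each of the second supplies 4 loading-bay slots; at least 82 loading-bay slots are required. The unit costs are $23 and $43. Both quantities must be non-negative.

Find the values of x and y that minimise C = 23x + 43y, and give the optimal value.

The feasible region is unbounded (it extends along (0, 1), (1, 0)), but C strictly increases along every unbounded feasible direction, so there is no improving ray and the minimum is attained at a vertex.

x = 1, y = 20, minimum C = 883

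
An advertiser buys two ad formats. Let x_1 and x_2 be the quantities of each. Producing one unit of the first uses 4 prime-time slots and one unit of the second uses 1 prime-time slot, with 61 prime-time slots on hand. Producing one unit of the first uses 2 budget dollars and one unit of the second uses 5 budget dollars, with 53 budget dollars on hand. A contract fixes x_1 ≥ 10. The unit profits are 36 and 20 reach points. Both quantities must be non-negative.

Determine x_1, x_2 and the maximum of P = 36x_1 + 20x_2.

x_1 = 14, x_2 = 5, maximum P = 604

Feasible corners and P = 36x_1 + 20x_2:
  (61/4, 0) → P = 549
  (10, 0) → P = 360
  (14, 5) → P = 604
  (10, 33/5) → P = 492

The binding constraints are 4x_1 + x_2 = 61 and 2x_1 + 5x_2 = 53.
Solving simultaneously gives x_1 = 14, x_2 = 5.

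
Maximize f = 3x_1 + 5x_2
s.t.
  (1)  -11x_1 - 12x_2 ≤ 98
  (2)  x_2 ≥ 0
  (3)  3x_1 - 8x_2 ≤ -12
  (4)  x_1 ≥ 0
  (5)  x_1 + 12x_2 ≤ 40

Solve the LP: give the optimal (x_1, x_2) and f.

Vertices and f = 3x_1 + 5x_2:
  (0, 3/2) → f = 15/2
  (4, 3) → f = 27
  (0, 10/3) → f = 50/3

x_1 = 4, x_2 = 3, maximum f = 27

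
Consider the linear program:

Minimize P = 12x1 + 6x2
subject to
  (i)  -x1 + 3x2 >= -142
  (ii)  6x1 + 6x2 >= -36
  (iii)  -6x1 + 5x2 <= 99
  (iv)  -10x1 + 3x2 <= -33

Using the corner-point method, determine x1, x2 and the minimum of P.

x1 = 15/13, x2 = -93/13, minimum P = -378/13

Vertices and P = 12x1 + 6x2:
  (31, -37) → P = 150
  (15/13, -93/13) → P = -378/13
  (231/16, 297/8) → P = 396
The feasible region is unbounded (it extends along (3, 1), (5, 6)), but P strictly increases along every unbounded feasible direction, so there is no improving ray and the minimum is attained at a vertex.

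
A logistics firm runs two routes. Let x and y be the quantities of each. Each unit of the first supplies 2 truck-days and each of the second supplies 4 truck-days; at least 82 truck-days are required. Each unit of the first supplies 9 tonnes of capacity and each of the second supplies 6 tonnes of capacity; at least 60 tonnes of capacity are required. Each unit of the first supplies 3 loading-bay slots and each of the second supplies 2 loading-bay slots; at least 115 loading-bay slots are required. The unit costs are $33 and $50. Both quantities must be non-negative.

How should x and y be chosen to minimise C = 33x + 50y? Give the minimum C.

Corner points and C = 33x + 50y:
  (0, 115/2) → C = 2875
  (41, 0) → C = 1353
  (37, 2) → C = 1321
The feasible region is unbounded (it extends along (0, 1), (1, 0)), but C strictly increases along every unbounded feasible direction, so there is no improving ray and the minimum is attained at a vertex.

The binding constraints are 2x + 4y = 82 and 3x + 2y = 115.
Solving simultaneously gives x = 37, y = 2.

x = 37, y = 2, minimum C = 1321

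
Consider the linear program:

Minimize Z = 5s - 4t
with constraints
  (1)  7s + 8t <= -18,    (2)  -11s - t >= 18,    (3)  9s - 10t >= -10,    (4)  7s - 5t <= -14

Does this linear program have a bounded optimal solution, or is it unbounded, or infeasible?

unbounded

From the feasible point (-18/5, -56/25), moving in the direction (-10, -9) keeps every constraint satisfied while Z decreases without bound.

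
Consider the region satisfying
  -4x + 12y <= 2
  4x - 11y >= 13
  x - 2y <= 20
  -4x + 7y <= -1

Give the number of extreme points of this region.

The feasible vertices (each the meet of two boundaries and inside every other half-plane) are:
  (89/2, 15)
  (61, 41/2)
  (-5, -3)
  (-138, -79)

4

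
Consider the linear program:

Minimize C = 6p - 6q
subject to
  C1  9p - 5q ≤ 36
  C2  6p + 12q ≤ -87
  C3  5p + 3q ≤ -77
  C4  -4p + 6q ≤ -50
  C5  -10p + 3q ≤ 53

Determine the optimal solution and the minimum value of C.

Corner points and C = 6p - 6q:
  (-277/52, -873/52) → C = 894/13
  (-373/23, -837/23) → C = 2784/23
  (-52/7, -93/7) → C = 246/7
  (-39/4, -89/6) → C = 61/2

p = -39/4, q = -89/6, minimum C = 61/2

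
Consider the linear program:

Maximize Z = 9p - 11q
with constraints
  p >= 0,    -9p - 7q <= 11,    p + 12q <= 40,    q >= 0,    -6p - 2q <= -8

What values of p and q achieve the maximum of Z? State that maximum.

Extreme points and Z = 9p - 11q:
  (40, 0) → Z = 360
  (8/35, 116/35) → Z = -172/5
  (4/3, 0) → Z = 12

p = 40, q = 0, maximum Z = 360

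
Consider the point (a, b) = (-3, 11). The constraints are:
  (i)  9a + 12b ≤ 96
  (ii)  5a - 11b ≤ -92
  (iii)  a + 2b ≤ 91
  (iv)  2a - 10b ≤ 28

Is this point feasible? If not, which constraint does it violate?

not feasible — violates (i)

Constraint (i): 9a + 12b = 105, which is not ≤ 96. All other constraints are satisfied.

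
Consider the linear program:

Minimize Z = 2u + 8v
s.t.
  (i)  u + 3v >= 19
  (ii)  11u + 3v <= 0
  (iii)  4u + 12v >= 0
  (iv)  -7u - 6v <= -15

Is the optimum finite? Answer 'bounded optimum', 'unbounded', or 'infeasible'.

bounded optimum

Extreme points and Z = 2u + 8v:
  (-19/10, 209/30) → Z = 779/15
  (-23/5, 118/15) → Z = 806/15
The feasible region has finitely many vertices and no improving ray; the minimum is 779/15 at (-19/10, 209/30).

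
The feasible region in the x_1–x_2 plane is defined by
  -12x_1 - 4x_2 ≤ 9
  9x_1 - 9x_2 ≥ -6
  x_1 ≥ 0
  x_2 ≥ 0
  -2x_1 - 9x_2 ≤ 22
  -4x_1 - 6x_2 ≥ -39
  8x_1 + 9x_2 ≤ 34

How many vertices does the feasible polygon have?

4

Intersecting each pair of boundary lines and keeping only the points that satisfy every inequality leaves:
  (0, 2/3)
  (28/17, 118/51)
  (0, 0)
  (17/4, 0)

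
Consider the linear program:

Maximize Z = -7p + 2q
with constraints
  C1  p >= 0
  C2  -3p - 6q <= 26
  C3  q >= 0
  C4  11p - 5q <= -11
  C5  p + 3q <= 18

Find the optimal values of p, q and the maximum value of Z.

Vertices and Z = -7p + 2q:
  (0, 11/5) → Z = 22/5
  (0, 6) → Z = 12
  (3/2, 11/2) → Z = 1/2

The binding constraints are p = 0 and p + 3q = 18.
Solving simultaneously gives p = 0, q = 6.

p = 0, q = 6, maximum Z = 12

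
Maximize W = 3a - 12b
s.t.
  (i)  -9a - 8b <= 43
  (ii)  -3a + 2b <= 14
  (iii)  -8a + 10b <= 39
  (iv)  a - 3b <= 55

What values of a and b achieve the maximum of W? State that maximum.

Vertices and W = 3a - 12b:
  (-33/7, -1/14) → W = -93/7
  (311/35, -538/35) → W = 7389/35
  (-31/7, 5/14) → W = -123/7
The feasible region is unbounded (it extends along (5, 4), (3, 1)), but W strictly decreases along every unbounded feasible direction, so there is no improving ray and the maximum is attained at a vertex.

At the optimal vertex, -9a - 8b = 43 and a - 3b = 55.
Solving simultaneously gives a = 311/35, b = -538/35.

a = 311/35, b = -538/35, maximum W = 7389/35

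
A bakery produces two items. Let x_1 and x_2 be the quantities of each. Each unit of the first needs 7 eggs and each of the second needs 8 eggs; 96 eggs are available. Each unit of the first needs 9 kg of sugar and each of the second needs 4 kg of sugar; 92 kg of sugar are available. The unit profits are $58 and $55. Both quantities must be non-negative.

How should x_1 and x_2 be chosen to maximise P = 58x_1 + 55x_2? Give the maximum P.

x_1 = 8, x_2 = 5, maximum P = 739

Extreme points and P = 58x_1 + 55x_2:
  (0, 0) → P = 0
  (0, 12) → P = 660
  (92/9, 0) → P = 5336/9
  (8, 5) → P = 739

The optimum lies where 7x_1 + 8x_2 = 96 and 9x_1 + 4x_2 = 92.
Solving simultaneously gives x_1 = 8, x_2 = 5.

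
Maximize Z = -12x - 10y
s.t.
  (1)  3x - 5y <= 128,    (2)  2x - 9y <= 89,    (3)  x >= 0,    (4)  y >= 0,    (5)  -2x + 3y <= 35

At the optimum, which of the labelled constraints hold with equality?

Feasible corners and Z = -12x - 10y:
  (128/3, 0) → Z = -512
  (0, 0) → Z = 0
  (0, 35/3) → Z = -350/3
The feasible region is unbounded (it extends along (5, 3), (3, 2)), but Z strictly decreases along every unbounded feasible direction, so there is no improving ray and the maximum is attained at a vertex.

The maximum is at (0, 0). Substituting into each constraint, equality holds for (3) and (4); the remaining constraints have slack.

(3) and (4)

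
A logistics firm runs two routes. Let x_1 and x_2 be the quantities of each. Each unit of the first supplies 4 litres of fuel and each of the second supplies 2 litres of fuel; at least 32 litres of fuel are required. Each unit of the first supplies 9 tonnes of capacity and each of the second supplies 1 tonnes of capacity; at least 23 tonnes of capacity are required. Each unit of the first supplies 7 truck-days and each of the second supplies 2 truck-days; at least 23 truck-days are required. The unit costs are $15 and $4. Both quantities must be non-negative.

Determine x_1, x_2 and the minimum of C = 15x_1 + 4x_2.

x_1 = 1, x_2 = 14, minimum C = 71

The feasible region is unbounded (it extends along (0, 1), (1, 0)), but C strictly increases along every unbounded feasible direction, so there is no improving ray and the minimum is attained at a vertex.

The binding constraints are 4x_1 + 2x_2 = 32 and 9x_1 + x_2 = 23.
Solving simultaneously gives x_1 = 1, x_2 = 14.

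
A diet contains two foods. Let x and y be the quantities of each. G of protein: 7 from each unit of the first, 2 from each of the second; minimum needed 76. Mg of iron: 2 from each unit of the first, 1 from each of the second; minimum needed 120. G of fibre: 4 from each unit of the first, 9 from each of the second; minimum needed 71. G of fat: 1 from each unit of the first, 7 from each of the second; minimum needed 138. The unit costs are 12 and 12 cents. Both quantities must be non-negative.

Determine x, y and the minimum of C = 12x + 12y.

Corner points and C = 12x + 12y:
  (0, 120) → C = 1440
  (138, 0) → C = 1656
  (54, 12) → C = 792
The feasible region is unbounded (it extends along (0, 1), (1, 0)), but C strictly increases along every unbounded feasible direction, so there is no improving ray and the minimum is attained at a vertex.

At the optimal vertex, 2x + y = 120 and x + 7y = 138.
Solving simultaneously gives x = 54, y = 12.

x = 54, y = 12, minimum C = 792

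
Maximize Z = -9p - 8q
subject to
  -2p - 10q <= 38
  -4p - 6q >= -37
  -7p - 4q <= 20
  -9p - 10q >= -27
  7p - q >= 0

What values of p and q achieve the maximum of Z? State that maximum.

p = -19/36, q = -133/36, maximum Z = 1235/36

Corner points and Z = -9p - 8q:
  (65/7, -198/35) → Z = -1341/35
  (-19/36, -133/36) → Z = 1235/36
  (27/79, 189/79) → Z = -1755/79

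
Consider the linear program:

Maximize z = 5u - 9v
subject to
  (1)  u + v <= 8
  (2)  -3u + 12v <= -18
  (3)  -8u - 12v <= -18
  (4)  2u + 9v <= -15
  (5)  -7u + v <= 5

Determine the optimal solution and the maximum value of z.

Corner points and z = 5u - 9v:
  (39/2, -23/2) → z = 201
  (87/7, -31/7) → z = 102
  (57/8, -13/4) → z = 519/8

u = 39/2, v = -23/2, maximum z = 201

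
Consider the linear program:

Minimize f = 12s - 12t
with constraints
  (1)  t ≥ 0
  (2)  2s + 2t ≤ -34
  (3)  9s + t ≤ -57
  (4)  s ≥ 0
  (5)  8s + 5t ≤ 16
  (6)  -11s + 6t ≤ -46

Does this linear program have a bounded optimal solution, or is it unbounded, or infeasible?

infeasible

The boundaries 9s + t = -57 and s = 0 meet at (0, -57), but that point violates t ≥ 0. Every candidate vertex is excluded by some other constraint, so the feasible region is empty.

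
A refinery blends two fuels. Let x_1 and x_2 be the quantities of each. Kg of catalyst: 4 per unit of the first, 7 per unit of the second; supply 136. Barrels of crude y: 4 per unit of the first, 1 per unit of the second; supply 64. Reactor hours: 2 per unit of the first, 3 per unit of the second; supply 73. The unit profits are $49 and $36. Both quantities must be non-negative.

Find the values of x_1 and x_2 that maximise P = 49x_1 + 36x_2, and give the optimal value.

Vertices and P = 49x_1 + 36x_2:
  (0, 0) → P = 0
  (0, 136/7) → P = 4896/7
  (16, 0) → P = 784
  (13, 12) → P = 1069

x_1 = 13, x_2 = 12, maximum P = 1069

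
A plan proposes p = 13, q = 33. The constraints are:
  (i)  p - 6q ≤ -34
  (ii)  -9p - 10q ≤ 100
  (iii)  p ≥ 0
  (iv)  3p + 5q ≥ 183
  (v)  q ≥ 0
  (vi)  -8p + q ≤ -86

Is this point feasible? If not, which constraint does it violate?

not feasible — violates (vi)

Constraint (vi): -8p + q = -71, which is not ≤ -86. All other constraints are satisfied.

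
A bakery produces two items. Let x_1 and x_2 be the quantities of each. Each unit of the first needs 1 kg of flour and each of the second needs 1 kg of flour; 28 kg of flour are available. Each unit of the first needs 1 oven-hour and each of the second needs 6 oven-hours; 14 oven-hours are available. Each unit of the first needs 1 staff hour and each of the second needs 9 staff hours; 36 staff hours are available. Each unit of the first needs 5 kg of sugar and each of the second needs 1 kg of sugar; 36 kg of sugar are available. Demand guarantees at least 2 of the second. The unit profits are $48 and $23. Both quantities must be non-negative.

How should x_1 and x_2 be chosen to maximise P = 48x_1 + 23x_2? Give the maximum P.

x_1 = 2, x_2 = 2, maximum P = 142

Extreme points and P = 48x_1 + 23x_2:
  (0, 7/3) → P = 161/3
  (0, 2) → P = 46
  (2, 2) → P = 142

At the optimal vertex, x_1 + 6x_2 = 14 and x_2 = 2.
Solving simultaneously gives x_1 = 2, x_2 = 2.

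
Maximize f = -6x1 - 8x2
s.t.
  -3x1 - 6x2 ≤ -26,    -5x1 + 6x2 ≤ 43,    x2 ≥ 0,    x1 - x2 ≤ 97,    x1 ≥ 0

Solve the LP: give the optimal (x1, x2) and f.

Feasible corners and f = -6x1 - 8x2:
  (26/3, 0) → f = -52
  (0, 13/3) → f = -104/3
  (625, 528) → f = -7974
  (0, 43/6) → f = -172/3
  (97, 0) → f = -582

At the optimal vertex, -3x1 - 6x2 = -26 and x1 = 0.
Solving simultaneously gives x1 = 0, x2 = 13/3.

x1 = 0, x2 = 13/3, maximum f = -104/3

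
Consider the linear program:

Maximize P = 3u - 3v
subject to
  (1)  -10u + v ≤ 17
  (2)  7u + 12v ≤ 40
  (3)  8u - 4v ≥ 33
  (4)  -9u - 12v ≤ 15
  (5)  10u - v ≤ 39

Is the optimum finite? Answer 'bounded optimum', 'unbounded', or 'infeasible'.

Feasible corners and P = 3u - 3v:
  (28/11, -139/44) → P = 753/44
  (123/32, -9/16) → P = 423/32
  (151/43, -167/43) → P = 954/43
The feasible region has finitely many vertices and no improving ray; the maximum is 954/43 at (151/43, -167/43).

bounded optimum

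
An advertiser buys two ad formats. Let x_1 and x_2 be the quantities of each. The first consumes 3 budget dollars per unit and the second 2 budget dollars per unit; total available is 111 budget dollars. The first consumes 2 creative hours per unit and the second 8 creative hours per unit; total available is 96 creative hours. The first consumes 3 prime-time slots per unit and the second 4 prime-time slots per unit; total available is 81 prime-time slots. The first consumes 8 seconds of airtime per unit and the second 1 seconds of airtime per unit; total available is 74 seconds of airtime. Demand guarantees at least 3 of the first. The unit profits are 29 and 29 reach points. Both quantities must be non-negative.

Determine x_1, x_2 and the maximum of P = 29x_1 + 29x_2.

Feasible corners and P = 29x_1 + 29x_2:
  (37/4, 0) → P = 1073/4
  (3, 0) → P = 87
  (8, 10) → P = 522
  (3, 45/4) → P = 1653/4

x_1 = 8, x_2 = 10, maximum P = 522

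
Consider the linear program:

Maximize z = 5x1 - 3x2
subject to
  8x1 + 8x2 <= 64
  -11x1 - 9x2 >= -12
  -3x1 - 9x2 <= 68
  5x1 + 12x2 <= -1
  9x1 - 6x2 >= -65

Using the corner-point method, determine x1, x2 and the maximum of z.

Extreme points and z = 5x1 - 3x2:
  (10, -98/9) → z = 248/3
  (51/29, -71/87) → z = 326/29
  (-331/33, -139/33) → z = -1238/33
  (-131/23, 158/69) → z = -813/23

x1 = 10, x2 = -98/9, maximum z = 248/3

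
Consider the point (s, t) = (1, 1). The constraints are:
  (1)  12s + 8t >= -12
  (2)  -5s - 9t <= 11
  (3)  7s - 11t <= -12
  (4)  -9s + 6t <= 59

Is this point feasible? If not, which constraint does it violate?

Constraint (3): 7s - 11t = -4, which is not ≤ -12. All other constraints are satisfied.

not feasible — violates (3)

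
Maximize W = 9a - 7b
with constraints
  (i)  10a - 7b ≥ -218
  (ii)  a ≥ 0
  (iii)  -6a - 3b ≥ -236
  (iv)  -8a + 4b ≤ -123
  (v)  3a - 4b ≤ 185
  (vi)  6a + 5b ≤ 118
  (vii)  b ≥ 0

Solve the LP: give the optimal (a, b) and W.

a = 59/3, b = 0, maximum W = 177

Corner points and W = 9a - 7b:
  (1087/64, 103/32) → W = 8341/64
  (123/8, 0) → W = 1107/8
  (59/3, 0) → W = 177

The optimum lies where 6a + 5b = 118 and b = 0.
Solving simultaneously gives a = 59/3, b = 0.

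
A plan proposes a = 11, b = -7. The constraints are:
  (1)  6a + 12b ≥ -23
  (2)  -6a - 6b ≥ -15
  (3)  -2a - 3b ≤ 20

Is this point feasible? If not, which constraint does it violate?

not feasible — violates (2)

Constraint (2): -6a - 6b = -24, which is not ≥ -15. All other constraints are satisfied.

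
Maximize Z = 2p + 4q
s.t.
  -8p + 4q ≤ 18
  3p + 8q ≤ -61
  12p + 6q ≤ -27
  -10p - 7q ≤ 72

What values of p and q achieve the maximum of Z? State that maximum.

Feasible corners and Z = 2p + 4q:
  (25/13, -217/26) → Z = -384/13
  (-149/59, -394/59) → Z = -1874/59
  (81/8, -99/4) → Z = -315/4

The optimum lies where 3p + 8q = -61 and 12p + 6q = -27.
Solving simultaneously gives p = 25/13, q = -217/26.

p = 25/13, q = -217/26, maximum Z = -384/13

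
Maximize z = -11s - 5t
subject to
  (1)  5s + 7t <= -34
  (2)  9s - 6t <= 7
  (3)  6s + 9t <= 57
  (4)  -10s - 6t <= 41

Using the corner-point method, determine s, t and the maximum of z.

Vertices and z = -11s - 5t:
  (-5/3, -11/3) → z = 110/3
  (-83/40, -27/8) → z = 397/10
  (-34/19, -439/114) → z = 4439/114

At the optimal vertex, 5s + 7t = -34 and -10s - 6t = 41.
Solving simultaneously gives s = -83/40, t = -27/8.

s = -83/40, t = -27/8, maximum z = 397/10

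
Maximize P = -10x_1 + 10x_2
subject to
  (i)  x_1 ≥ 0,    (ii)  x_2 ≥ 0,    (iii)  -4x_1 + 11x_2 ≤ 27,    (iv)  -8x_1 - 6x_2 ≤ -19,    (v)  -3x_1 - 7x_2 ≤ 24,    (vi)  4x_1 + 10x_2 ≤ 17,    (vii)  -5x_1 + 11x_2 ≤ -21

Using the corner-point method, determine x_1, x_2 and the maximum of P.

Vertices and P = -10x_1 + 10x_2:
  (17/4, 0) → P = -85/2
  (21/5, 0) → P = -42
  (397/94, 1/94) → P = -1980/47

The binding constraints are x_2 = 0 and -5x_1 + 11x_2 = -21.
Solving simultaneously gives x_1 = 21/5, x_2 = 0.

x_1 = 21/5, x_2 = 0, maximum P = -42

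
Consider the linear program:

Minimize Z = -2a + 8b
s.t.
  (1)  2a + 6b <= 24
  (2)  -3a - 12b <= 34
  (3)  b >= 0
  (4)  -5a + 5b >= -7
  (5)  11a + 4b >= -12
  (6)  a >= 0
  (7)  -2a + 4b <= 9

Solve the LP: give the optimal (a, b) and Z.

a = 7/5, b = 0, minimum Z = -14/5

Extreme points and Z = -2a + 8b:
  (81/20, 53/20) → Z = 131/10
  (21/10, 33/10) → Z = 111/5
  (7/5, 0) → Z = -14/5
  (0, 0) → Z = 0
  (0, 9/4) → Z = 18

At the optimal vertex, b = 0 and -5a + 5b = -7.
Solving simultaneously gives a = 7/5, b = 0.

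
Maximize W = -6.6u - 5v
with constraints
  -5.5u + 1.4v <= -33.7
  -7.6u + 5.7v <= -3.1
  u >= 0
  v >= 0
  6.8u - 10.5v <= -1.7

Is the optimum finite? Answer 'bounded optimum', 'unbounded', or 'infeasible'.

Feasible corners and W = -6.6u - 5v:
  (18775/2071, 23907/2071) → W = -243450/2071
  (5089/689, 23851/4823) → W = -1771834/24115
The feasible region has finitely many vertices and no improving ray; the maximum is -1771834/24115 at (5089/689, 23851/4823).

bounded optimum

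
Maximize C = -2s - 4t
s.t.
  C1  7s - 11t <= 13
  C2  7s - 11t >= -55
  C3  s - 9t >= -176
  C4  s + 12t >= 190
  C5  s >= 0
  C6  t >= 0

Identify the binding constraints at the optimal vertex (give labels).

C2 and C4

Vertices and C = -2s - 4t:
  (2053/52, 1245/52) → C = -4543/26
  (2246/95, 1317/95) → C = -1952/19
  (1441/52, 1177/52) → C = -3795/26
  (286/19, 277/19) → C = -1680/19

The maximum is at (286/19, 277/19). Substituting into each constraint, equality holds for C2 and C4; the remaining constraints have slack.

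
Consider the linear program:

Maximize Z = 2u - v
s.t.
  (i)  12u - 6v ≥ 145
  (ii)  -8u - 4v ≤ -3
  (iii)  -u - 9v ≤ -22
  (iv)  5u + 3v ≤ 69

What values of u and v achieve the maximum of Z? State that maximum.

u = 185/14, v = 41/42, maximum Z = 1069/42

Extreme points and Z = 2u - v:
  (479/38, 119/114) → Z = 145/6
  (283/22, 103/66) → Z = 145/6
  (185/14, 41/42) → Z = 1069/42

At the optimal vertex, -u - 9v = -22 and 5u + 3v = 69.
Solving simultaneously gives u = 185/14, v = 41/42.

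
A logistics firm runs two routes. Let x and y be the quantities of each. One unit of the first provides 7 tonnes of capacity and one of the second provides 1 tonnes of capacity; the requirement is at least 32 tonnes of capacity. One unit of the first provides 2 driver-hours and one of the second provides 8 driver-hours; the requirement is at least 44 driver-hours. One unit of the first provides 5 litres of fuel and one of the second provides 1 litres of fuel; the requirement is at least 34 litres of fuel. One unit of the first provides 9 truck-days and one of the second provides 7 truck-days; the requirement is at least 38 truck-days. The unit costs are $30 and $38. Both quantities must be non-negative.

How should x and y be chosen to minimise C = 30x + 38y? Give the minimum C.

x = 6, y = 4, minimum C = 332

Extreme points and C = 30x + 38y:
  (0, 34) → C = 1292
  (22, 0) → C = 660
  (6, 4) → C = 332
The feasible region is unbounded (it extends along (0, 1), (1, 0)), but C strictly increases along every unbounded feasible direction, so there is no improving ray and the minimum is attained at a vertex.

The binding constraints are 2x + 8y = 44 and 5x + y = 34.
Solving simultaneously gives x = 6, y = 4.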